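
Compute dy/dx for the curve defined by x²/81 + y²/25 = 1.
Differentiate both sides with respect to x, treating y as y(x). By the chain rule, any term containing y contributes a factor of y' = dy/dx when we differentiate it.

Move every term to one side and write the relation as F(x, y) = 0. Term by term,
  d/dx[x^2/81] = 2x/81
  d/dx[y^2/25] = 2y·y'/25
  d/dx[-1] = 0

The pieces without y' make up ∂F/∂x and the coefficient of y' is ∂F/∂y:
  ∂F/∂x = 2x/81,
  ∂F/∂y = 2y/25.

Since d/dx[F] = ∂F/∂x + (∂F/∂y)·y' = 0, solve for y':
  (∂F/∂y)·y' = -∂F/∂x
  dy/dx = -(∂F/∂x)/(∂F/∂y) = -(2x/81)/(2y/25) = -25x/(81y)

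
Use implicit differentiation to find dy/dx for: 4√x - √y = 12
Differentiate both sides with respect to x, treating y as y(x). By the chain rule, any term containing y contributes a factor of y' = dy/dx when we differentiate it.

Move every term to one side and write the relation as F(x, y) = 0. Term by term,
  d/dx[4√(x)] = 2/√(x)
  d/dx[-√(y)] = -y'/(2√(y))
  d/dx[-12] = 0

The pieces without y' make up ∂F/∂x and the coefficient of y' is ∂F/∂y:
  ∂F/∂x = 2/√(x),
  ∂F/∂y = -1/(2√(y)).

Since d/dx[F] = ∂F/∂x + (∂F/∂y)·y' = 0, solve for y':
  (∂F/∂y)·y' = -∂F/∂x
  dy/dx = -(∂F/∂x)/(∂F/∂y) = -(2/√(x))/(-1/(2√(y))) = 4√(y)/√(x)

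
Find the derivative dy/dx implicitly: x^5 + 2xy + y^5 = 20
Take d/dx of both sides. Since y is implicitly a function of x, the chain rule attaches a y' = dy/dx factor whenever we differentiate through y.

Set F(x, y) = (left side) − (right side), so the curve is F = 0. Differentiating each term of F:
  d/dx[x^5] = 5x^4
  d/dx[2xy] = 2x·y' + 2y
  d/dx[y^5] = 5y^4·y'
  d/dx[-20] = 0

Collecting, the y'-free part is the partial derivative in x and the y' coefficient is the partial derivative in y:
  ∂F/∂x = 5x^4 + 2y
  ∂F/∂y = 2x + 5y^4

so d/dx[F(x, y(x))] = ∂F/∂x + (∂F/∂y)·y' = 0. Rearranging,
  dy/dx = -(∂F/∂x)/(∂F/∂y) = -(5x^4 + 2y)/(2x + 5y^4) = (-5x^4 - 2y)/(2x + 5y^4)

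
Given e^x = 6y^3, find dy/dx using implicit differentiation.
Differentiate the relation implicitly: treat y = y(x) and apply the chain rule, so every y-derivative picks up a y' = dy/dx factor.

With everything moved to the left-hand side, differentiate term by term:
  d/dx[-6y^3] = -18y^2·y'
  d/dx[e^(x)] = e^(x)

Separating the contributions that come from x directly and those that come through y:
  without y':      e^(x)
  multiplying y':  -18y^2

so (e^(x)) + (-18y^2)·y' = 0, and therefore
  dy/dx = -(e^(x))/(-18y^2) = e^(x)/(18y^2)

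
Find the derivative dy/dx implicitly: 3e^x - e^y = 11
Apply d/dx to both sides, remembering that y depends on x. Each occurrence of y therefore brings in a y' = dy/dx via the chain rule.

With F(x, y) equal to the left-hand side minus the right, differentiate F term by term:
  d/dx[3e^(x)] = 3e^(x)
  d/dx[-e^(y)] = -y'·e^(y)
  d/dx[-11] = 0
Adding these up, d/dx[F] = 0 becomes
  (3e^(x)) + (-e^(y))·y' = 0,
so isolating y',
  dy/dx = -(3e^(x))/(-e^(y)) = 3e^(x - y)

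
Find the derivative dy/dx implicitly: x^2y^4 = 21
Differentiate the relation implicitly: treat y = y(x) and apply the chain rule, so every y-derivative picks up a y' = dy/dx factor.

With everything moved to the left-hand side, differentiate term by term:
  d/dx[x^2y^4] = 4x^2y^3·y' + 2xy^4
  d/dx[-21] = 0

Separating the contributions that come from x directly and those that come through y:
  without y':      2xy^4
  multiplying y':  4x^2y^3

so (2xy^4) + (4x^2y^3)·y' = 0, and therefore
  dy/dx = -(2xy^4)/(4x^2y^3) = -y/(2x)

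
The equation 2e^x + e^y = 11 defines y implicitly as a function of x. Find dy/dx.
Differentiate both sides with respect to x, treating y as y(x). By the chain rule, any term containing y contributes a factor of y' = dy/dx when we differentiate it.

Move every term to one side and write the relation as F(x, y) = 0. Term by term,
  d/dx[2e^(x)] = 2e^(x)
  d/dx[e^(y)] = y'·e^(y)
  d/dx[-11] = 0

The pieces without y' make up ∂F/∂x and the coefficient of y' is ∂F/∂y:
  ∂F/∂x = 2e^(x),
  ∂F/∂y = e^(y).

Since d/dx[F] = ∂F/∂x + (∂F/∂y)·y' = 0, solve for y':
  (∂F/∂y)·y' = -∂F/∂x
  dy/dx = -(∂F/∂x)/(∂F/∂y) = -(2e^(x))/(e^(y)) = -2e^(x - y)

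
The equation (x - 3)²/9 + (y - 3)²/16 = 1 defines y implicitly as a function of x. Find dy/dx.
Take d/dx of both sides. Since y is implicitly a function of x, the chain rule attaches a y' = dy/dx factor whenever we differentiate through y.

Set F(x, y) = (left side) − (right side), so the curve is F = 0. Differentiating each term of F:
  d/dx[(x - 3)^2/9] = 2x/9 - 2/3
  d/dx[(y - 3)^2/16] = y'(y - 3)/8
  d/dx[-1] = 0

Collecting, the y'-free part is the partial derivative in x and the y' coefficient is the partial derivative in y:
  ∂F/∂x = 2x/9 - 2/3
  ∂F/∂y = y/8 - 3/8

so d/dx[F(x, y(x))] = ∂F/∂x + (∂F/∂y)·y' = 0. Rearranging,
  dy/dx = -(∂F/∂x)/(∂F/∂y) = -(2x/9 - 2/3)/(y/8 - 3/8)
        = -(2(x - 3)/9)/((y - 3)/8) = 16(3 - x)/(9(y - 3))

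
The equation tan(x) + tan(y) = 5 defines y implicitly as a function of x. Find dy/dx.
Differentiate the relation implicitly: treat y = y(x) and apply the chain rule, so every y-derivative picks up a y' = dy/dx factor.

With everything moved to the left-hand side, differentiate term by term:
  d/dx[tan(x)] = tan(x)^2 + 1
  d/dx[tan(y)] = y'(tan(y)^2 + 1)
  d/dx[-5] = 0

Separating the contributions that come from x directly and those that come through y:
  without y':      tan(x)^2 + 1
  multiplying y':  tan(y)^2 + 1

so (tan(x)^2 + 1) + (tan(y)^2 + 1)·y' = 0, and therefore
  dy/dx = -(tan(x)^2 + 1)/(tan(y)^2 + 1) = -cos(y)^2/cos(x)^2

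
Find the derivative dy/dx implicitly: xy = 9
Take d/dx of both sides. Since y is implicitly a function of x, the chain rule attaches a y' = dy/dx factor whenever we differentiate through y.

Set F(x, y) = (left side) − (right side), so the curve is F = 0. Differentiating each term of F:
  d/dx[xy] = x·y' + y
  d/dx[-9] = 0

Collecting, the y'-free part is the partial derivative in x and the y' coefficient is the partial derivative in y:
  ∂F/∂x = y
  ∂F/∂y = x

so d/dx[F(x, y(x))] = ∂F/∂x + (∂F/∂y)·y' = 0. Rearranging,
  dy/dx = -(∂F/∂x)/(∂F/∂y) = -(y)/(x) = -y/x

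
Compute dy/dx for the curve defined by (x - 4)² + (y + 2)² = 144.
Apply d/dx to both sides, remembering that y depends on x. Each occurrence of y therefore brings in a y' = dy/dx via the chain rule.

With F(x, y) equal to the left-hand side minus the right, differentiate F term by term:
  d/dx[(x - 4)^2] = 2x - 8
  d/dx[(y + 2)^2] = 2·y'(y + 2)
  d/dx[-144] = 0
Adding these up, d/dx[F] = 0 becomes
  (2x - 8) + (2y + 4)·y' = 0,
so isolating y',
  dy/dx = -(2x - 8)/(2y + 4) = (4 - x)/(y + 2)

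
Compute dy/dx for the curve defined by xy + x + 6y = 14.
Take d/dx of both sides. Since y is implicitly a function of x, the chain rule attaches a y' = dy/dx factor whenever we differentiate through y.

Set F(x, y) = (left side) − (right side), so the curve is F = 0. Differentiating each term of F:
  d/dx[xy] = x·y' + y
  d/dx[x] = 1
  d/dx[6y] = 6·y'
  d/dx[-14] = 0

Collecting, the y'-free part is the partial derivative in x and the y' coefficient is the partial derivative in y:
  ∂F/∂x = y + 1
  ∂F/∂y = x + 6

so d/dx[F(x, y(x))] = ∂F/∂x + (∂F/∂y)·y' = 0. Rearranging,
  dy/dx = -(∂F/∂x)/(∂F/∂y) = -(y + 1)/(x + 6) = (-y - 1)/(x + 6)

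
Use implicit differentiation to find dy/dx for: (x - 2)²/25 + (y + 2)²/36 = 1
Take d/dx of both sides. Since y is implicitly a function of x, the chain rule attaches a y' = dy/dx factor whenever we differentiate through y.

Set F(x, y) = (left side) − (right side), so the curve is F = 0. Differentiating each term of F:
  d/dx[(x - 2)^2/25] = 2x/25 - 4/25
  d/dx[(y + 2)^2/36] = y'(y + 2)/18
  d/dx[-1] = 0

Collecting, the y'-free part is the partial derivative in x and the y' coefficient is the partial derivative in y:
  ∂F/∂x = 2x/25 - 4/25
  ∂F/∂y = y/18 + 1/9

so d/dx[F(x, y(x))] = ∂F/∂x + (∂F/∂y)·y' = 0. Rearranging,
  dy/dx = -(∂F/∂x)/(∂F/∂y) = -(2x/25 - 4/25)/(y/18 + 1/9)
        = -(2(x - 2)/25)/((y + 2)/18) = 36(2 - x)/(25(y + 2))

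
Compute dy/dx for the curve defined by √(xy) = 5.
Take d/dx of both sides. Since y is implicitly a function of x, the chain rule attaches a y' = dy/dx factor whenever we differentiate through y.

Set F(x, y) = (left side) − (right side), so the curve is F = 0. Differentiating each term of F:
  d/dx[√(xy)] = √(xy)(x·y'/2 + y/2)/(xy)
  d/dx[-5] = 0

Collecting, the y'-free part is the partial derivative in x and the y' coefficient is the partial derivative in y:
  ∂F/∂x = √(xy)/(2x)
  ∂F/∂y = √(xy)/(2y)

so d/dx[F(x, y(x))] = ∂F/∂x + (∂F/∂y)·y' = 0. Rearranging,
  dy/dx = -(∂F/∂x)/(∂F/∂y) = -(√(xy)/(2x))/(√(xy)/(2y)) = -y/x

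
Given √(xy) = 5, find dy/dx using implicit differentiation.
Take d/dx of both sides. Since y is implicitly a function of x, the chain rule attaches a y' = dy/dx factor whenever we differentiate through y.

Set F(x, y) = (left side) − (right side), so the curve is F = 0. Differentiating each term of F:
  d/dx[√(xy)] = √(xy)(x·y'/2 + y/2)/(xy)
  d/dx[-5] = 0

Collecting, the y'-free part is the partial derivative in x and the y' coefficient is the partial derivative in y:
  ∂F/∂x = √(xy)/(2x)
  ∂F/∂y = √(xy)/(2y)

so d/dx[F(x, y(x))] = ∂F/∂x + (∂F/∂y)·y' = 0. Rearranging,
  dy/dx = -(∂F/∂x)/(∂F/∂y) = -(√(xy)/(2x))/(√(xy)/(2y)) = -y/x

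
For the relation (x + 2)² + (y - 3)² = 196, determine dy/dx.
Differentiate the relation implicitly: treat y = y(x) and apply the chain rule, so every y-derivative picks up a y' = dy/dx factor.

With everything moved to the left-hand side, differentiate term by term:
  d/dx[(x + 2)^2] = 2x + 4
  d/dx[(y - 3)^2] = 2·y'(y - 3)
  d/dx[-196] = 0

Separating the contributions that come from x directly and those that come through y:
  without y':      2x + 4
  multiplying y':  2y - 6

so (2x + 4) + (2y - 6)·y' = 0, and therefore
  dy/dx = -(2x + 4)/(2y - 6) = (-x - 2)/(y - 3)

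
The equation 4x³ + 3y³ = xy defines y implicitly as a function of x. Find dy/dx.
Take d/dx of both sides. Since y is implicitly a function of x, the chain rule attaches a y' = dy/dx factor whenever we differentiate through y.

Set F(x, y) = (left side) − (right side), so the curve is F = 0. Differentiating each term of F:
  d/dx[4x^3] = 12x^2
  d/dx[-xy] = -x·y' - y
  d/dx[3y^3] = 9y^2·y'

Collecting, the y'-free part is the partial derivative in x and the y' coefficient is the partial derivative in y:
  ∂F/∂x = 12x^2 - y
  ∂F/∂y = -x + 9y^2

so d/dx[F(x, y(x))] = ∂F/∂x + (∂F/∂y)·y' = 0. Rearranging,
  dy/dx = -(∂F/∂x)/(∂F/∂y) = -(12x^2 - y)/(-x + 9y^2) = (12x^2 - y)/(x - 9y^2)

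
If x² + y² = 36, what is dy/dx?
Differentiate the relation implicitly: treat y = y(x) and apply the chain rule, so every y-derivative picks up a y' = dy/dx factor.

With everything moved to the left-hand side, differentiate term by term:
  d/dx[x^2] = 2x
  d/dx[y^2] = 2y·y'
  d/dx[-36] = 0

Separating the contributions that come from x directly and those that come through y:
  without y':      2x
  multiplying y':  2y

so (2x) + (2y)·y' = 0, and therefore
  dy/dx = -(2x)/(2y) = -x/y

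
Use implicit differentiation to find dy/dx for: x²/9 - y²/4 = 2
Apply d/dx to both sides, remembering that y depends on x. Each occurrence of y therefore brings in a y' = dy/dx via the chain rule.

With F(x, y) equal to the left-hand side minus the right, differentiate F term by term:
  d/dx[x^2/9] = 2x/9
  d/dx[-y^2/4] = -y·y'/2
  d/dx[-2] = 0
Adding these up, d/dx[F] = 0 becomes
  (2x/9) + (-y/2)·y' = 0,
so isolating y',
  dy/dx = -(2x/9)/(-y/2) = 4x/(9y)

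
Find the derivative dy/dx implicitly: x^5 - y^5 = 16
Take d/dx of both sides. Since y is implicitly a function of x, the chain rule attaches a y' = dy/dx factor whenever we differentiate through y.

Set F(x, y) = (left side) − (right side), so the curve is F = 0. Differentiating each term of F:
  d/dx[x^5] = 5x^4
  d/dx[-y^5] = -5y^4·y'
  d/dx[-16] = 0

Collecting, the y'-free part is the partial derivative in x and the y' coefficient is the partial derivative in y:
  ∂F/∂x = 5x^4
  ∂F/∂y = -5y^4

so d/dx[F(x, y(x))] = ∂F/∂x + (∂F/∂y)·y' = 0. Rearranging,
  dy/dx = -(∂F/∂x)/(∂F/∂y) = -(5x^4)/(-5y^4) = x^4/y^4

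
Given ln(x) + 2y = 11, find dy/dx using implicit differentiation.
Differentiate both sides with respect to x, treating y as y(x). By the chain rule, any term containing y contributes a factor of y' = dy/dx when we differentiate it.

Move every term to one side and write the relation as F(x, y) = 0. Term by term,
  d/dx[2y] = 2·y'
  d/dx[ln(x)] = 1/x
  d/dx[-11] = 0

The pieces without y' make up ∂F/∂x and the coefficient of y' is ∂F/∂y:
  ∂F/∂x = 1/x,
  ∂F/∂y = 2.

Since d/dx[F] = ∂F/∂x + (∂F/∂y)·y' = 0, solve for y':
  (∂F/∂y)·y' = -∂F/∂x
  dy/dx = -(∂F/∂x)/(∂F/∂y) = -(1/x)/(2) = -1/(2x)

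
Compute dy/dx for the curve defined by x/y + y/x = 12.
Differentiate both sides with respect to x, treating y as y(x). By the chain rule, any term containing y contributes a factor of y' = dy/dx when we differentiate it.

Move every term to one side and write the relation as F(x, y) = 0. Term by term,
  d/dx[x/y] = -x·y'/y^2 + 1/y
  d/dx[y/x] = y'/x - y/x^2
  d/dx[-12] = 0

The pieces without y' make up ∂F/∂x and the coefficient of y' is ∂F/∂y:
  ∂F/∂x = 1/y - y/x^2,
  ∂F/∂y = -x/y^2 + 1/x.

Since d/dx[F] = ∂F/∂x + (∂F/∂y)·y' = 0, solve for y':
  (∂F/∂y)·y' = -∂F/∂x
  dy/dx = -(∂F/∂x)/(∂F/∂y) = -(1/y - y/x^2)/(-x/y^2 + 1/x)
        = -((x - y)(x + y)/(x^2y))/(-(x - y)(x + y)/(xy^2)) = y/x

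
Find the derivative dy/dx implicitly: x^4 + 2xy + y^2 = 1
Apply d/dx to both sides, remembering that y depends on x. Each occurrence of y therefore brings in a y' = dy/dx via the chain rule.

With F(x, y) equal to the left-hand side minus the right, differentiate F term by term:
  d/dx[x^4] = 4x^3
  d/dx[2xy] = 2x·y' + 2y
  d/dx[y^2] = 2y·y'
  d/dx[-1] = 0
Adding these up, d/dx[F] = 0 becomes
  (4x^3 + 2y) + (2x + 2y)·y' = 0,
so isolating y',
  dy/dx = -(4x^3 + 2y)/(2x + 2y) = (-2x^3 - y)/(x + y)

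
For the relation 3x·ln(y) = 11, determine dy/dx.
Differentiate both sides with respect to x, treating y as y(x). By the chain rule, any term containing y contributes a factor of y' = dy/dx when we differentiate it.

Move every term to one side and write the relation as F(x, y) = 0. Term by term,
  d/dx[3x·ln(y)] = 3x·y'/y + 3ln(y)
  d/dx[-11] = 0

The pieces without y' make up ∂F/∂x and the coefficient of y' is ∂F/∂y:
  ∂F/∂x = 3ln(y),
  ∂F/∂y = 3x/y.

Since d/dx[F] = ∂F/∂x + (∂F/∂y)·y' = 0, solve for y':
  (∂F/∂y)·y' = -∂F/∂x
  dy/dx = -(∂F/∂x)/(∂F/∂y) = -(3ln(y))/(3x/y) = -y·ln(y)/x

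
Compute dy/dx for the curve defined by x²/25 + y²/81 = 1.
Differentiate the relation implicitly: treat y = y(x) and apply the chain rule, so every y-derivative picks up a y' = dy/dx factor.

With everything moved to the left-hand side, differentiate term by term:
  d/dx[x^2/25] = 2x/25
  d/dx[y^2/81] = 2y·y'/81
  d/dx[-1] = 0

Separating the contributions that come from x directly and those that come through y:
  without y':      2x/25
  multiplying y':  2y/81

so (2x/25) + (2y/81)·y' = 0, and therefore
  dy/dx = -(2x/25)/(2y/81) = -81x/(25y)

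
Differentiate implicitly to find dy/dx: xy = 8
Differentiate the relation implicitly: treat y = y(x) and apply the chain rule, so every y-derivative picks up a y' = dy/dx factor.

With everything moved to the left-hand side, differentiate term by term:
  d/dx[xy] = x·y' + y
  d/dx[-8] = 0

Separating the contributions that come from x directly and those that come through y:
  without y':      y
  multiplying y':  x

so (y) + (x)·y' = 0, and therefore
  dy/dx = -(y)/(x) = -y/x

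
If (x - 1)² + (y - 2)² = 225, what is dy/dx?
Take d/dx of both sides. Since y is implicitly a function of x, the chain rule attaches a y' = dy/dx factor whenever we differentiate through y.

Set F(x, y) = (left side) − (right side), so the curve is F = 0. Differentiating each term of F:
  d/dx[(x - 1)^2] = 2x - 2
  d/dx[(y - 2)^2] = 2·y'(y - 2)
  d/dx[-225] = 0

Collecting, the y'-free part is the partial derivative in x and the y' coefficient is the partial derivative in y:
  ∂F/∂x = 2x - 2
  ∂F/∂y = 2y - 4

so d/dx[F(x, y(x))] = ∂F/∂x + (∂F/∂y)·y' = 0. Rearranging,
  dy/dx = -(∂F/∂x)/(∂F/∂y) = -(2x - 2)/(2y - 4) = (1 - x)/(y - 2)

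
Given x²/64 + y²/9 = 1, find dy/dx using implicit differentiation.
Differentiate both sides with respect to x, treating y as y(x). By the chain rule, any term containing y contributes a factor of y' = dy/dx when we differentiate it.

Move every term to one side and write the relation as F(x, y) = 0. Term by term,
  d/dx[x^2/64] = x/32
  d/dx[y^2/9] = 2y·y'/9
  d/dx[-1] = 0

The pieces without y' make up ∂F/∂x and the coefficient of y' is ∂F/∂y:
  ∂F/∂x = x/32,
  ∂F/∂y = 2y/9.

Since d/dx[F] = ∂F/∂x + (∂F/∂y)·y' = 0, solve for y':
  (∂F/∂y)·y' = -∂F/∂x
  dy/dx = -(∂F/∂x)/(∂F/∂y) = -(x/32)/(2y/9) = -9x/(64y)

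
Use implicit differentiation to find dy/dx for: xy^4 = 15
Take d/dx of both sides. Since y is implicitly a function of x, the chain rule attaches a y' = dy/dx factor whenever we differentiate through y.

Set F(x, y) = (left side) − (right side), so the curve is F = 0. Differentiating each term of F:
  d/dx[xy^4] = 4xy^3·y' + y^4
  d/dx[-15] = 0

Collecting, the y'-free part is the partial derivative in x and the y' coefficient is the partial derivative in y:
  ∂F/∂x = y^4
  ∂F/∂y = 4xy^3

so d/dx[F(x, y(x))] = ∂F/∂x + (∂F/∂y)·y' = 0. Rearranging,
  dy/dx = -(∂F/∂x)/(∂F/∂y) = -(y^4)/(4xy^3) = -y/(4x)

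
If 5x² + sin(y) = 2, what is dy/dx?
Differentiate the relation implicitly: treat y = y(x) and apply the chain rule, so every y-derivative picks up a y' = dy/dx factor.

With everything moved to the left-hand side, differentiate term by term:
  d/dx[5x^2] = 10x
  d/dx[sin(y)] = y'·cos(y)
  d/dx[-2] = 0

Separating the contributions that come from x directly and those that come through y:
  without y':      10x
  multiplying y':  cos(y)

so (10x) + (cos(y))·y' = 0, and therefore
  dy/dx = -(10x)/(cos(y)) = -10x/cos(y)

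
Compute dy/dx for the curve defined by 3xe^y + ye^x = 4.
Differentiate the relation implicitly: treat y = y(x) and apply the chain rule, so every y-derivative picks up a y' = dy/dx factor.

With everything moved to the left-hand side, differentiate term by term:
  d/dx[3x·e^(y)] = 3x·y'·e^(y) + 3e^(y)
  d/dx[y·e^(x)] = y·e^(x) + y'·e^(x)
  d/dx[-4] = 0

Separating the contributions that come from x directly and those that come through y:
  without y':      y·e^(x) + 3e^(y)
  multiplying y':  3x·e^(y) + e^(x)

so (y·e^(x) + 3e^(y)) + (3x·e^(y) + e^(x))·y' = 0, and therefore
  dy/dx = -(y·e^(x) + 3e^(y))/(3x·e^(y) + e^(x)) = (-y·e^(x) - 3e^(y))/(3x·e^(y) + e^(x))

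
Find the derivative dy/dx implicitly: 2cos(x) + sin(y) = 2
Take d/dx of both sides. Since y is implicitly a function of x, the chain rule attaches a y' = dy/dx factor whenever we differentiate through y.

Set F(x, y) = (left side) − (right side), so the curve is F = 0. Differentiating each term of F:
  d/dx[sin(y)] = y'·cos(y)
  d/dx[2cos(x)] = -2sin(x)
  d/dx[-2] = 0

Collecting, the y'-free part is the partial derivative in x and the y' coefficient is the partial derivative in y:
  ∂F/∂x = -2sin(x)
  ∂F/∂y = cos(y)

so d/dx[F(x, y(x))] = ∂F/∂x + (∂F/∂y)·y' = 0. Rearranging,
  dy/dx = -(∂F/∂x)/(∂F/∂y) = -(-2sin(x))/(cos(y)) = 2sin(x)/cos(y)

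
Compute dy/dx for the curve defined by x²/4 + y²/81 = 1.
Differentiate both sides with respect to x, treating y as y(x). By the chain rule, any term containing y contributes a factor of y' = dy/dx when we differentiate it.

Move every term to one side and write the relation as F(x, y) = 0. Term by term,
  d/dx[x^2/4] = x/2
  d/dx[y^2/81] = 2y·y'/81
  d/dx[-1] = 0

The pieces without y' make up ∂F/∂x and the coefficient of y' is ∂F/∂y:
  ∂F/∂x = x/2,
  ∂F/∂y = 2y/81.

Since d/dx[F] = ∂F/∂x + (∂F/∂y)·y' = 0, solve for y':
  (∂F/∂y)·y' = -∂F/∂x
  dy/dx = -(∂F/∂x)/(∂F/∂y) = -(x/2)/(2y/81) = -81x/(4y)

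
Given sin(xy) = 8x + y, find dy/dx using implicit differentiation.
Apply d/dx to both sides, remembering that y depends on x. Each occurrence of y therefore brings in a y' = dy/dx via the chain rule.

With F(x, y) equal to the left-hand side minus the right, differentiate F term by term:
  d/dx[-8x] = -8
  d/dx[-y] = -y'
  d/dx[sin(xy)] = (x·y' + y)·cos(xy)
Adding these up, d/dx[F] = 0 becomes
  (y·cos(xy) - 8) + (x·cos(xy) - 1)·y' = 0,
so isolating y',
  dy/dx = -(y·cos(xy) - 8)/(x·cos(xy) - 1) = (-y·cos(xy) + 8)/(x·cos(xy) - 1)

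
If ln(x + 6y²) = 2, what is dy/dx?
Apply d/dx to both sides, remembering that y depends on x. Each occurrence of y therefore brings in a y' = dy/dx via the chain rule.

With F(x, y) equal to the left-hand side minus the right, differentiate F term by term:
  d/dx[ln(x + 6y^2)] = (12y·y' + 1)/(x + 6y^2)
  d/dx[-2] = 0
Adding these up, d/dx[F] = 0 becomes
  (1/(x + 6y^2)) + (12y/(x + 6y^2))·y' = 0,
so isolating y',
  dy/dx = -(1/(x + 6y^2))/(12y/(x + 6y^2)) = -1/(12y)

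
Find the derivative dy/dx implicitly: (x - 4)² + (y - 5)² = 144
Differentiate the relation implicitly: treat y = y(x) and apply the chain rule, so every y-derivative picks up a y' = dy/dx factor.

With everything moved to the left-hand side, differentiate term by term:
  d/dx[(x - 4)^2] = 2x - 8
  d/dx[(y - 5)^2] = 2·y'(y - 5)
  d/dx[-144] = 0

Separating the contributions that come from x directly and those that come through y:
  without y':      2x - 8
  multiplying y':  2y - 10

so (2x - 8) + (2y - 10)·y' = 0, and therefore
  dy/dx = -(2x - 8)/(2y - 10) = (4 - x)/(y - 5)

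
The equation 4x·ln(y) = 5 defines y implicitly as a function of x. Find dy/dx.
Apply d/dx to both sides, remembering that y depends on x. Each occurrence of y therefore brings in a y' = dy/dx via the chain rule.

With F(x, y) equal to the left-hand side minus the right, differentiate F term by term:
  d/dx[4x·ln(y)] = 4x·y'/y + 4ln(y)
  d/dx[-5] = 0
Adding these up, d/dx[F] = 0 becomes
  (4ln(y)) + (4x/y)·y' = 0,
so isolating y',
  dy/dx = -(4ln(y))/(4x/y) = -y·ln(y)/x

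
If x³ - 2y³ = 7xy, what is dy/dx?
Differentiate the relation implicitly: treat y = y(x) and apply the chain rule, so every y-derivative picks up a y' = dy/dx factor.

With everything moved to the left-hand side, differentiate term by term:
  d/dx[x^3] = 3x^2
  d/dx[-7xy] = -7x·y' - 7y
  d/dx[-2y^3] = -6y^2·y'

Separating the contributions that come from x directly and those that come through y:
  without y':      3x^2 - 7y
  multiplying y':  -7x - 6y^2

so (3x^2 - 7y) + (-7x - 6y^2)·y' = 0, and therefore
  dy/dx = -(3x^2 - 7y)/(-7x - 6y^2) = (3x^2 - 7y)/(7x + 6y^2)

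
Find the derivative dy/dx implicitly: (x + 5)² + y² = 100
Differentiate both sides with respect to x, treating y as y(x). By the chain rule, any term containing y contributes a factor of y' = dy/dx when we differentiate it.

Move every term to one side and write the relation as F(x, y) = 0. Term by term,
  d/dx[y^2] = 2y·y'
  d/dx[(x + 5)^2] = 2x + 10
  d/dx[-100] = 0

The pieces without y' make up ∂F/∂x and the coefficient of y' is ∂F/∂y:
  ∂F/∂x = 2x + 10,
  ∂F/∂y = 2y.

Since d/dx[F] = ∂F/∂x + (∂F/∂y)·y' = 0, solve for y':
  (∂F/∂y)·y' = -∂F/∂x
  dy/dx = -(∂F/∂x)/(∂F/∂y) = -(2x + 10)/(2y) = (-x - 5)/y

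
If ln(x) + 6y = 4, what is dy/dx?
Differentiate the relation implicitly: treat y = y(x) and apply the chain rule, so every y-derivative picks up a y' = dy/dx factor.

With everything moved to the left-hand side, differentiate term by term:
  d/dx[6y] = 6·y'
  d/dx[ln(x)] = 1/x
  d/dx[-4] = 0

Separating the contributions that come from x directly and those that come through y:
  without y':      1/x
  multiplying y':  6

so (1/x) + (6)·y' = 0, and therefore
  dy/dx = -(1/x)/(6) = -1/(6x)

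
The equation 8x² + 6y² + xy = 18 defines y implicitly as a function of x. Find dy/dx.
Differentiate the relation implicitly: treat y = y(x) and apply the chain rule, so every y-derivative picks up a y' = dy/dx factor.

With everything moved to the left-hand side, differentiate term by term:
  d/dx[8x^2] = 16x
  d/dx[xy] = x·y' + y
  d/dx[6y^2] = 12y·y'
  d/dx[-18] = 0

Separating the contributions that come from x directly and those that come through y:
  without y':      16x + y
  multiplying y':  x + 12y

so (16x + y) + (x + 12y)·y' = 0, and therefore
  dy/dx = -(16x + y)/(x + 12y) = (-16x - y)/(x + 12y)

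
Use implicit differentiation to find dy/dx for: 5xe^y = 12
Differentiate the relation implicitly: treat y = y(x) and apply the chain rule, so every y-derivative picks up a y' = dy/dx factor.

With everything moved to the left-hand side, differentiate term by term:
  d/dx[5x·e^(y)] = 5x·y'·e^(y) + 5e^(y)
  d/dx[-12] = 0

Separating the contributions that come from x directly and those that come through y:
  without y':      5e^(y)
  multiplying y':  5x·e^(y)

so (5e^(y)) + (5x·e^(y))·y' = 0, and therefore
  dy/dx = -(5e^(y))/(5x·e^(y)) = -1/x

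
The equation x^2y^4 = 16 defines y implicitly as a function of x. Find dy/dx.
Take d/dx of both sides. Since y is implicitly a function of x, the chain rule attaches a y' = dy/dx factor whenever we differentiate through y.

Set F(x, y) = (left side) − (right side), so the curve is F = 0. Differentiating each term of F:
  d/dx[x^2y^4] = 4x^2y^3·y' + 2xy^4
  d/dx[-16] = 0

Collecting, the y'-free part is the partial derivative in x and the y' coefficient is the partial derivative in y:
  ∂F/∂x = 2xy^4
  ∂F/∂y = 4x^2y^3

so d/dx[F(x, y(x))] = ∂F/∂x + (∂F/∂y)·y' = 0. Rearranging,
  dy/dx = -(∂F/∂x)/(∂F/∂y) = -(2xy^4)/(4x^2y^3) = -y/(2x)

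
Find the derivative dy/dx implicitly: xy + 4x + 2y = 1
Differentiate both sides with respect to x, treating y as y(x). By the chain rule, any term containing y contributes a factor of y' = dy/dx when we differentiate it.

Move every term to one side and write the relation as F(x, y) = 0. Term by term,
  d/dx[xy] = x·y' + y
  d/dx[4x] = 4
  d/dx[2y] = 2·y'
  d/dx[-1] = 0

The pieces without y' make up ∂F/∂x and the coefficient of y' is ∂F/∂y:
  ∂F/∂x = y + 4,
  ∂F/∂y = x + 2.

Since d/dx[F] = ∂F/∂x + (∂F/∂y)·y' = 0, solve for y':
  (∂F/∂y)·y' = -∂F/∂x
  dy/dx = -(∂F/∂x)/(∂F/∂y) = -(y + 4)/(x + 2) = (-y - 4)/(x + 2)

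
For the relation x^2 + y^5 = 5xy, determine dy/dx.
Differentiate the relation implicitly: treat y = y(x) and apply the chain rule, so every y-derivative picks up a y' = dy/dx factor.

With everything moved to the left-hand side, differentiate term by term:
  d/dx[x^2] = 2x
  d/dx[-5xy] = -5x·y' - 5y
  d/dx[y^5] = 5y^4·y'

Separating the contributions that come from x directly and those that come through y:
  without y':      2x - 5y
  multiplying y':  -5x + 5y^4

so (2x - 5y) + (-5x + 5y^4)·y' = 0, and therefore
  dy/dx = -(2x - 5y)/(-5x + 5y^4) = (2x/5 - y)/(x - y^4)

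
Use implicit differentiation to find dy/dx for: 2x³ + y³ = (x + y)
Apply d/dx to both sides, remembering that y depends on x. Each occurrence of y therefore brings in a y' = dy/dx via the chain rule.

With F(x, y) equal to the left-hand side minus the right, differentiate F term by term:
  d/dx[2x^3] = 6x^2
  d/dx[-x] = -1
  d/dx[y^3] = 3y^2·y'
  d/dx[-y] = -y'
Adding these up, d/dx[F] = 0 becomes
  (6x^2 - 1) + (3y^2 - 1)·y' = 0,
so isolating y',
  dy/dx = -(6x^2 - 1)/(3y^2 - 1) = (1 - 6x^2)/(3y^2 - 1)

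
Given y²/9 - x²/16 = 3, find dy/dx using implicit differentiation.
Differentiate the relation implicitly: treat y = y(x) and apply the chain rule, so every y-derivative picks up a y' = dy/dx factor.

With everything moved to the left-hand side, differentiate term by term:
  d/dx[-x^2/16] = -x/8
  d/dx[y^2/9] = 2y·y'/9
  d/dx[-3] = 0

Separating the contributions that come from x directly and those that come through y:
  without y':      -x/8
  multiplying y':  2y/9

so (-x/8) + (2y/9)·y' = 0, and therefore
  dy/dx = -(-x/8)/(2y/9) = 9x/(16y)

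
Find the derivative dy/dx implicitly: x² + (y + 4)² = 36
Differentiate both sides with respect to x, treating y as y(x). By the chain rule, any term containing y contributes a factor of y' = dy/dx when we differentiate it.

Move every term to one side and write the relation as F(x, y) = 0. Term by term,
  d/dx[x^2] = 2x
  d/dx[(y + 4)^2] = 2·y'(y + 4)
  d/dx[-36] = 0

The pieces without y' make up ∂F/∂x and the coefficient of y' is ∂F/∂y:
  ∂F/∂x = 2x,
  ∂F/∂y = 2y + 8.

Since d/dx[F] = ∂F/∂x + (∂F/∂y)·y' = 0, solve for y':
  (∂F/∂y)·y' = -∂F/∂x
  dy/dx = -(∂F/∂x)/(∂F/∂y) = -(2x)/(2y + 8) = -x/(y + 4)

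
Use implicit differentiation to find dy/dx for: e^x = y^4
Take d/dx of both sides. Since y is implicitly a function of x, the chain rule attaches a y' = dy/dx factor whenever we differentiate through y.

Set F(x, y) = (left side) − (right side), so the curve is F = 0. Differentiating each term of F:
  d/dx[-y^4] = -4y^3·y'
  d/dx[e^(x)] = e^(x)

Collecting, the y'-free part is the partial derivative in x and the y' coefficient is the partial derivative in y:
  ∂F/∂x = e^(x)
  ∂F/∂y = -4y^3

so d/dx[F(x, y(x))] = ∂F/∂x + (∂F/∂y)·y' = 0. Rearranging,
  dy/dx = -(∂F/∂x)/(∂F/∂y) = -(e^(x))/(-4y^3) = e^(x)/(4y^3)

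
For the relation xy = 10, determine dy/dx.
Apply d/dx to both sides, remembering that y depends on x. Each occurrence of y therefore brings in a y' = dy/dx via the chain rule.

With F(x, y) equal to the left-hand side minus the right, differentiate F term by term:
  d/dx[xy] = x·y' + y
  d/dx[-10] = 0
Adding these up, d/dx[F] = 0 becomes
  (y) + (x)·y' = 0,
so isolating y',
  dy/dx = -(y)/(x) = -y/x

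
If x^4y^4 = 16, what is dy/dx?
Differentiate the relation implicitly: treat y = y(x) and apply the chain rule, so every y-derivative picks up a y' = dy/dx factor.

With everything moved to the left-hand side, differentiate term by term:
  d/dx[x^4y^4] = 4x^4y^3·y' + 4x^3y^4
  d/dx[-16] = 0

Separating the contributions that come from x directly and those that come through y:
  without y':      4x^3y^4
  multiplying y':  4x^4y^3

so (4x^3y^4) + (4x^4y^3)·y' = 0, and therefore
  dy/dx = -(4x^3y^4)/(4x^4y^3) = -y/x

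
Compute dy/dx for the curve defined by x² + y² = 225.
Differentiate both sides with respect to x, treating y as y(x). By the chain rule, any term containing y contributes a factor of y' = dy/dx when we differentiate it.

Move every term to one side and write the relation as F(x, y) = 0. Term by term,
  d/dx[x^2] = 2x
  d/dx[y^2] = 2y·y'
  d/dx[-225] = 0

The pieces without y' make up ∂F/∂x and the coefficient of y' is ∂F/∂y:
  ∂F/∂x = 2x,
  ∂F/∂y = 2y.

Since d/dx[F] = ∂F/∂x + (∂F/∂y)·y' = 0, solve for y':
  (∂F/∂y)·y' = -∂F/∂x
  dy/dx = -(∂F/∂x)/(∂F/∂y) = -(2x)/(2y) = -x/y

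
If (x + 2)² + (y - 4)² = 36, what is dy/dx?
Apply d/dx to both sides, remembering that y depends on x. Each occurrence of y therefore brings in a y' = dy/dx via the chain rule.

With F(x, y) equal to the left-hand side minus the right, differentiate F term by term:
  d/dx[(x + 2)^2] = 2x + 4
  d/dx[(y - 4)^2] = 2·y'(y - 4)
  d/dx[-36] = 0
Adding these up, d/dx[F] = 0 becomes
  (2x + 4) + (2y - 8)·y' = 0,
so isolating y',
  dy/dx = -(2x + 4)/(2y - 8) = (-x - 2)/(y - 4)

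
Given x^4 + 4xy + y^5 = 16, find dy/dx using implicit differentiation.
Apply d/dx to both sides, remembering that y depends on x. Each occurrence of y therefore brings in a y' = dy/dx via the chain rule.

With F(x, y) equal to the left-hand side minus the right, differentiate F term by term:
  d/dx[x^4] = 4x^3
  d/dx[4xy] = 4x·y' + 4y
  d/dx[y^5] = 5y^4·y'
  d/dx[-16] = 0
Adding these up, d/dx[F] = 0 becomes
  (4x^3 + 4y) + (4x + 5y^4)·y' = 0,
so isolating y',
  dy/dx = -(4x^3 + 4y)/(4x + 5y^4) = 4(-x^3 - y)/(4x + 5y^4)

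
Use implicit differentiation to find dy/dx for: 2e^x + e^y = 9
Apply d/dx to both sides, remembering that y depends on x. Each occurrence of y therefore brings in a y' = dy/dx via the chain rule.

With F(x, y) equal to the left-hand side minus the right, differentiate F term by term:
  d/dx[2e^(x)] = 2e^(x)
  d/dx[e^(y)] = y'·e^(y)
  d/dx[-9] = 0
Adding these up, d/dx[F] = 0 becomes
  (2e^(x)) + (e^(y))·y' = 0,
so isolating y',
  dy/dx = -(2e^(x))/(e^(y)) = -2e^(x - y)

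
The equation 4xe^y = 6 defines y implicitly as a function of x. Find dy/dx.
Differentiate the relation implicitly: treat y = y(x) and apply the chain rule, so every y-derivative picks up a y' = dy/dx factor.

With everything moved to the left-hand side, differentiate term by term:
  d/dx[4x·e^(y)] = 4x·y'·e^(y) + 4e^(y)
  d/dx[-6] = 0

Separating the contributions that come from x directly and those that come through y:
  without y':      4e^(y)
  multiplying y':  4x·e^(y)

so (4e^(y)) + (4x·e^(y))·y' = 0, and therefore
  dy/dx = -(4e^(y))/(4x·e^(y)) = -1/x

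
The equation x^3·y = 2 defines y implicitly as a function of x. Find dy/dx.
Differentiate both sides with respect to x, treating y as y(x). By the chain rule, any term containing y contributes a factor of y' = dy/dx when we differentiate it.

Move every term to one side and write the relation as F(x, y) = 0. Term by term,
  d/dx[x^3y] = x^3·y' + 3x^2y
  d/dx[-2] = 0

The pieces without y' make up ∂F/∂x and the coefficient of y' is ∂F/∂y:
  ∂F/∂x = 3x^2y,
  ∂F/∂y = x^3.

Since d/dx[F] = ∂F/∂x + (∂F/∂y)·y' = 0, solve for y':
  (∂F/∂y)·y' = -∂F/∂x
  dy/dx = -(∂F/∂x)/(∂F/∂y) = -(3x^2y)/(x^3) = -3y/x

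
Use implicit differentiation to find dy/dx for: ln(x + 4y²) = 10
Differentiate both sides with respect to x, treating y as y(x). By the chain rule, any term containing y contributes a factor of y' = dy/dx when we differentiate it.

Move every term to one side and write the relation as F(x, y) = 0. Term by term,
  d/dx[ln(x + 4y^2)] = (8y·y' + 1)/(x + 4y^2)
  d/dx[-10] = 0

The pieces without y' make up ∂F/∂x and the coefficient of y' is ∂F/∂y:
  ∂F/∂x = 1/(x + 4y^2),
  ∂F/∂y = 8y/(x + 4y^2).

Since d/dx[F] = ∂F/∂x + (∂F/∂y)·y' = 0, solve for y':
  (∂F/∂y)·y' = -∂F/∂x
  dy/dx = -(∂F/∂x)/(∂F/∂y) = -(1/(x + 4y^2))/(8y/(x + 4y^2)) = -1/(8y)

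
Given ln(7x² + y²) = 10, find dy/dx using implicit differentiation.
Apply d/dx to both sides, remembering that y depends on x. Each occurrence of y therefore brings in a y' = dy/dx via the chain rule.

With F(x, y) equal to the left-hand side minus the right, differentiate F term by term:
  d/dx[ln(7x^2 + y^2)] = (14x + 2y·y')/(7x^2 + y^2)
  d/dx[-10] = 0
Adding these up, d/dx[F] = 0 becomes
  (14x/(7x^2 + y^2)) + (2y/(7x^2 + y^2))·y' = 0,
so isolating y',
  dy/dx = -(14x/(7x^2 + y^2))/(2y/(7x^2 + y^2)) = -7x/y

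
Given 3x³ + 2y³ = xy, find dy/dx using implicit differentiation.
Take d/dx of both sides. Since y is implicitly a function of x, the chain rule attaches a y' = dy/dx factor whenever we differentiate through y.

Set F(x, y) = (left side) − (right side), so the curve is F = 0. Differentiating each term of F:
  d/dx[3x^3] = 9x^2
  d/dx[-xy] = -x·y' - y
  d/dx[2y^3] = 6y^2·y'

Collecting, the y'-free part is the partial derivative in x and the y' coefficient is the partial derivative in y:
  ∂F/∂x = 9x^2 - y
  ∂F/∂y = -x + 6y^2

so d/dx[F(x, y(x))] = ∂F/∂x + (∂F/∂y)·y' = 0. Rearranging,
  dy/dx = -(∂F/∂x)/(∂F/∂y) = -(9x^2 - y)/(-x + 6y^2) = (9x^2 - y)/(x - 6y^2)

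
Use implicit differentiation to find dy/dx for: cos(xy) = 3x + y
Differentiate the relation implicitly: treat y = y(x) and apply the chain rule, so every y-derivative picks up a y' = dy/dx factor.

With everything moved to the left-hand side, differentiate term by term:
  d/dx[-3x] = -3
  d/dx[-y] = -y'
  d/dx[cos(xy)] = -(x·y' + y)·sin(xy)

Separating the contributions that come from x directly and those that come through y:
  without y':      -y·sin(xy) - 3
  multiplying y':  -x·sin(xy) - 1

so (-y·sin(xy) - 3) + (-x·sin(xy) - 1)·y' = 0, and therefore
  dy/dx = -(-y·sin(xy) - 3)/(-x·sin(xy) - 1) = -(y·sin(xy) + 3)/(x·sin(xy) + 1)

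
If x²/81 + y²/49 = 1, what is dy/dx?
Differentiate both sides with respect to x, treating y as y(x). By the chain rule, any term containing y contributes a factor of y' = dy/dx when we differentiate it.

Move every term to one side and write the relation as F(x, y) = 0. Term by term,
  d/dx[x^2/81] = 2x/81
  d/dx[y^2/49] = 2y·y'/49
  d/dx[-1] = 0

The pieces without y' make up ∂F/∂x and the coefficient of y' is ∂F/∂y:
  ∂F/∂x = 2x/81,
  ∂F/∂y = 2y/49.

Since d/dx[F] = ∂F/∂x + (∂F/∂y)·y' = 0, solve for y':
  (∂F/∂y)·y' = -∂F/∂x
  dy/dx = -(∂F/∂x)/(∂F/∂y) = -(2x/81)/(2y/49) = -49x/(81y)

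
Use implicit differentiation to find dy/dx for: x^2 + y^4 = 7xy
Differentiate the relation implicitly: treat y = y(x) and apply the chain rule, so every y-derivative picks up a y' = dy/dx factor.

With everything moved to the left-hand side, differentiate term by term:
  d/dx[x^2] = 2x
  d/dx[-7xy] = -7x·y' - 7y
  d/dx[y^4] = 4y^3·y'

Separating the contributions that come from x directly and those that come through y:
  without y':      2x - 7y
  multiplying y':  -7x + 4y^3

so (2x - 7y) + (-7x + 4y^3)·y' = 0, and therefore
  dy/dx = -(2x - 7y)/(-7x + 4y^3) = (2x - 7y)/(7x - 4y^3)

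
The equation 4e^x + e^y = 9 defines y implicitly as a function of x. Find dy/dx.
Apply d/dx to both sides, remembering that y depends on x. Each occurrence of y therefore brings in a y' = dy/dx via the chain rule.

With F(x, y) equal to the left-hand side minus the right, differentiate F term by term:
  d/dx[4e^(x)] = 4e^(x)
  d/dx[e^(y)] = y'·e^(y)
  d/dx[-9] = 0
Adding these up, d/dx[F] = 0 becomes
  (4e^(x)) + (e^(y))·y' = 0,
so isolating y',
  dy/dx = -(4e^(x))/(e^(y)) = -4e^(x - y)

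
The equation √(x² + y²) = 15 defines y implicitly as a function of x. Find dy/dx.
Take d/dx of both sides. Since y is implicitly a function of x, the chain rule attaches a y' = dy/dx factor whenever we differentiate through y.

Set F(x, y) = (left side) − (right side), so the curve is F = 0. Differentiating each term of F:
  d/dx[√(x^2 + y^2)] = (x + y·y')/√(x^2 + y^2)
  d/dx[-15] = 0

Collecting, the y'-free part is the partial derivative in x and the y' coefficient is the partial derivative in y:
  ∂F/∂x = x/√(x^2 + y^2)
  ∂F/∂y = y/√(x^2 + y^2)

so d/dx[F(x, y(x))] = ∂F/∂x + (∂F/∂y)·y' = 0. Rearranging,
  dy/dx = -(∂F/∂x)/(∂F/∂y) = -(x/√(x^2 + y^2))/(y/√(x^2 + y^2)) = -x/y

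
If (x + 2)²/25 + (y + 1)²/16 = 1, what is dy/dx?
Apply d/dx to both sides, remembering that y depends on x. Each occurrence of y therefore brings in a y' = dy/dx via the chain rule.

With F(x, y) equal to the left-hand side minus the right, differentiate F term by term:
  d/dx[(x + 2)^2/25] = 2x/25 + 4/25
  d/dx[(y + 1)^2/16] = y'(y + 1)/8
  d/dx[-1] = 0
Adding these up, d/dx[F] = 0 becomes
  (2x/25 + 4/25) + (y/8 + 1/8)·y' = 0,
so isolating y',
  dy/dx = -(2x/25 + 4/25)/(y/8 + 1/8)
        = -(2(x + 2)/25)/((y + 1)/8) = 16(-x - 2)/(25(y + 1))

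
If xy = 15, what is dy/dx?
Differentiate both sides with respect to x, treating y as y(x). By the chain rule, any term containing y contributes a factor of y' = dy/dx when we differentiate it.

Move every term to one side and write the relation as F(x, y) = 0. Term by term,
  d/dx[xy] = x·y' + y
  d/dx[-15] = 0

The pieces without y' make up ∂F/∂x and the coefficient of y' is ∂F/∂y:
  ∂F/∂x = y,
  ∂F/∂y = x.

Since d/dx[F] = ∂F/∂x + (∂F/∂y)·y' = 0, solve for y':
  (∂F/∂y)·y' = -∂F/∂x
  dy/dx = -(∂F/∂x)/(∂F/∂y) = -(y)/(x) = -y/x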